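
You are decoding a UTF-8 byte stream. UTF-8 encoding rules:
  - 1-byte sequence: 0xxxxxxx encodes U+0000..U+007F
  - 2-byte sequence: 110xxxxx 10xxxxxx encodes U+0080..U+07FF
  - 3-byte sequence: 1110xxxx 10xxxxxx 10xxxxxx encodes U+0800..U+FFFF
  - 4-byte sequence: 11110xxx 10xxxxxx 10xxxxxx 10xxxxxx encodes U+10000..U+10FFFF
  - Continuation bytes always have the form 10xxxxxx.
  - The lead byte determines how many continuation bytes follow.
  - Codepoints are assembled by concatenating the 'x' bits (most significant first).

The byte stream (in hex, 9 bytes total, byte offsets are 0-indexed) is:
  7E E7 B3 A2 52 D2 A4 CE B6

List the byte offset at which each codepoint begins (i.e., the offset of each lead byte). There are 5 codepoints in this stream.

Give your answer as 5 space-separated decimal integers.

Answer: 0 1 4 5 7

Derivation:
Byte[0]=7E: 1-byte ASCII. cp=U+007E
Byte[1]=E7: 3-byte lead, need 2 cont bytes. acc=0x7
Byte[2]=B3: continuation. acc=(acc<<6)|0x33=0x1F3
Byte[3]=A2: continuation. acc=(acc<<6)|0x22=0x7CE2
Completed: cp=U+7CE2 (starts at byte 1)
Byte[4]=52: 1-byte ASCII. cp=U+0052
Byte[5]=D2: 2-byte lead, need 1 cont bytes. acc=0x12
Byte[6]=A4: continuation. acc=(acc<<6)|0x24=0x4A4
Completed: cp=U+04A4 (starts at byte 5)
Byte[7]=CE: 2-byte lead, need 1 cont bytes. acc=0xE
Byte[8]=B6: continuation. acc=(acc<<6)|0x36=0x3B6
Completed: cp=U+03B6 (starts at byte 7)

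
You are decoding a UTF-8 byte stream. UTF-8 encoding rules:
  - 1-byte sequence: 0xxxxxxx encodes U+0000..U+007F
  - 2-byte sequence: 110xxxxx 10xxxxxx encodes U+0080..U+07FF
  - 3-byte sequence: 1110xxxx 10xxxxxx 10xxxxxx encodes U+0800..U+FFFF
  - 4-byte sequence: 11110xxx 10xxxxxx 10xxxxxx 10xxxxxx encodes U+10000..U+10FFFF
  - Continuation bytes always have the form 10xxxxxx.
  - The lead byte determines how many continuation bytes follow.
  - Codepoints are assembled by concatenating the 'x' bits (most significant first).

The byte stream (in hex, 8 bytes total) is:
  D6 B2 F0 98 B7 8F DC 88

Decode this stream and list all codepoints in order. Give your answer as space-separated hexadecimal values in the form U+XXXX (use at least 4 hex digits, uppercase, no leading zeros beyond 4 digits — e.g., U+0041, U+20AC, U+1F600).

Answer: U+05B2 U+18DCF U+0708

Derivation:
Byte[0]=D6: 2-byte lead, need 1 cont bytes. acc=0x16
Byte[1]=B2: continuation. acc=(acc<<6)|0x32=0x5B2
Completed: cp=U+05B2 (starts at byte 0)
Byte[2]=F0: 4-byte lead, need 3 cont bytes. acc=0x0
Byte[3]=98: continuation. acc=(acc<<6)|0x18=0x18
Byte[4]=B7: continuation. acc=(acc<<6)|0x37=0x637
Byte[5]=8F: continuation. acc=(acc<<6)|0x0F=0x18DCF
Completed: cp=U+18DCF (starts at byte 2)
Byte[6]=DC: 2-byte lead, need 1 cont bytes. acc=0x1C
Byte[7]=88: continuation. acc=(acc<<6)|0x08=0x708
Completed: cp=U+0708 (starts at byte 6)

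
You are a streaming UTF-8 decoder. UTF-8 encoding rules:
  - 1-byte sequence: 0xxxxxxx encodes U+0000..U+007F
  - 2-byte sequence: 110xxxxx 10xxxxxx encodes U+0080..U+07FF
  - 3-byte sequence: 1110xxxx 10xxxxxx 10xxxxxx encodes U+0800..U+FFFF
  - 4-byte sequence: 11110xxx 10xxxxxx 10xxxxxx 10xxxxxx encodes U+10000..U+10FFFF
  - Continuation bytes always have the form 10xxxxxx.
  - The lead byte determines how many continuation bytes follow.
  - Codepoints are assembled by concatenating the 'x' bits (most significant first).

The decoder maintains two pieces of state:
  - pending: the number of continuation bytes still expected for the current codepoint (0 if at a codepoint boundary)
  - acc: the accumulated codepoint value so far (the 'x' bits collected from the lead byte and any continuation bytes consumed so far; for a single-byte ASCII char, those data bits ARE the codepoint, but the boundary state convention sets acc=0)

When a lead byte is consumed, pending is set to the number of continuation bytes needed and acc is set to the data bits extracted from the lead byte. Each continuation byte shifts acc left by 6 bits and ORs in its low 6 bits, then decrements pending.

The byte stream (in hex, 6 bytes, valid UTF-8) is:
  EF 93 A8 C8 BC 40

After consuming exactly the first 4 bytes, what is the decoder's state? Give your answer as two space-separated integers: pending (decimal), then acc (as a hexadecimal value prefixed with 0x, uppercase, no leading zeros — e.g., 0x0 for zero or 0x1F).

Answer: 1 0x8

Derivation:
Byte[0]=EF: 3-byte lead. pending=2, acc=0xF
Byte[1]=93: continuation. acc=(acc<<6)|0x13=0x3D3, pending=1
Byte[2]=A8: continuation. acc=(acc<<6)|0x28=0xF4E8, pending=0
Byte[3]=C8: 2-byte lead. pending=1, acc=0x8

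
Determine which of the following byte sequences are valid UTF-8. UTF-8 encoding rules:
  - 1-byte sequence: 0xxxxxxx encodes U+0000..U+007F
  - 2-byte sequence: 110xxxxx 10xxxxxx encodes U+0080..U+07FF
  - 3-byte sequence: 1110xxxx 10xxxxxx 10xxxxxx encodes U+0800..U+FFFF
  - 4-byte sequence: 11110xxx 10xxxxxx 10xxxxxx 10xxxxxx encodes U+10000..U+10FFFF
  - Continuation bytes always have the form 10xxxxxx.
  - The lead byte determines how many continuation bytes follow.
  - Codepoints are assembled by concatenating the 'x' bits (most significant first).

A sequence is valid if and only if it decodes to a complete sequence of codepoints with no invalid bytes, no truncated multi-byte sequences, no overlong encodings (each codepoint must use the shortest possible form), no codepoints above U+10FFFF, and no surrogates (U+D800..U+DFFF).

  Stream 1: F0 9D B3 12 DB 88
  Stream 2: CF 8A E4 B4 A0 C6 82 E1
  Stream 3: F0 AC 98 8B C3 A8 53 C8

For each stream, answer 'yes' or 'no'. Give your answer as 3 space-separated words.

Stream 1: error at byte offset 3. INVALID
Stream 2: error at byte offset 8. INVALID
Stream 3: error at byte offset 8. INVALID

Answer: no no no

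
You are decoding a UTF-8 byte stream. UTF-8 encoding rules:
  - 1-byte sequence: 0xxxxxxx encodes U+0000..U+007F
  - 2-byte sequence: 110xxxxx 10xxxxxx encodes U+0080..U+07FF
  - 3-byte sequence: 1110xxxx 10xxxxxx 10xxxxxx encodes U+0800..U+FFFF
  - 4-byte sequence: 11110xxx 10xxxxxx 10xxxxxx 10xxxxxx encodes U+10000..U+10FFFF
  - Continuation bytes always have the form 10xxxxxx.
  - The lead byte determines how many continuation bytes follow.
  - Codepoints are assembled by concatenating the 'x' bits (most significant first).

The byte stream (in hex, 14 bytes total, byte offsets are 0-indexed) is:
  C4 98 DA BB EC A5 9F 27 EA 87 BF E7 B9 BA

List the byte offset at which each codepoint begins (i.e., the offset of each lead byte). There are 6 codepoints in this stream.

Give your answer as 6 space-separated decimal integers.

Byte[0]=C4: 2-byte lead, need 1 cont bytes. acc=0x4
Byte[1]=98: continuation. acc=(acc<<6)|0x18=0x118
Completed: cp=U+0118 (starts at byte 0)
Byte[2]=DA: 2-byte lead, need 1 cont bytes. acc=0x1A
Byte[3]=BB: continuation. acc=(acc<<6)|0x3B=0x6BB
Completed: cp=U+06BB (starts at byte 2)
Byte[4]=EC: 3-byte lead, need 2 cont bytes. acc=0xC
Byte[5]=A5: continuation. acc=(acc<<6)|0x25=0x325
Byte[6]=9F: continuation. acc=(acc<<6)|0x1F=0xC95F
Completed: cp=U+C95F (starts at byte 4)
Byte[7]=27: 1-byte ASCII. cp=U+0027
Byte[8]=EA: 3-byte lead, need 2 cont bytes. acc=0xA
Byte[9]=87: continuation. acc=(acc<<6)|0x07=0x287
Byte[10]=BF: continuation. acc=(acc<<6)|0x3F=0xA1FF
Completed: cp=U+A1FF (starts at byte 8)
Byte[11]=E7: 3-byte lead, need 2 cont bytes. acc=0x7
Byte[12]=B9: continuation. acc=(acc<<6)|0x39=0x1F9
Byte[13]=BA: continuation. acc=(acc<<6)|0x3A=0x7E7A
Completed: cp=U+7E7A (starts at byte 11)

Answer: 0 2 4 7 8 11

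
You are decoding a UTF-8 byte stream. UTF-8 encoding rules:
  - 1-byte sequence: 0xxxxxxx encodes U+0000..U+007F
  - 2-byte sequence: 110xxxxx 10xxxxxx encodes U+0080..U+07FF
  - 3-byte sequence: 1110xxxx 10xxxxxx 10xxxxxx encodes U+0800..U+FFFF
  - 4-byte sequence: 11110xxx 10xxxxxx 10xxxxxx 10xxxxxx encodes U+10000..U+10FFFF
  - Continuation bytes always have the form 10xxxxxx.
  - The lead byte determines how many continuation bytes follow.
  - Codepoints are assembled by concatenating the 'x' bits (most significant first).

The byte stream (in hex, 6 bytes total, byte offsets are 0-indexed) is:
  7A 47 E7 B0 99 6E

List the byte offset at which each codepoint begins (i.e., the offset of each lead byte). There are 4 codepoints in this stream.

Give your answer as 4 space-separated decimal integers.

Byte[0]=7A: 1-byte ASCII. cp=U+007A
Byte[1]=47: 1-byte ASCII. cp=U+0047
Byte[2]=E7: 3-byte lead, need 2 cont bytes. acc=0x7
Byte[3]=B0: continuation. acc=(acc<<6)|0x30=0x1F0
Byte[4]=99: continuation. acc=(acc<<6)|0x19=0x7C19
Completed: cp=U+7C19 (starts at byte 2)
Byte[5]=6E: 1-byte ASCII. cp=U+006E

Answer: 0 1 2 5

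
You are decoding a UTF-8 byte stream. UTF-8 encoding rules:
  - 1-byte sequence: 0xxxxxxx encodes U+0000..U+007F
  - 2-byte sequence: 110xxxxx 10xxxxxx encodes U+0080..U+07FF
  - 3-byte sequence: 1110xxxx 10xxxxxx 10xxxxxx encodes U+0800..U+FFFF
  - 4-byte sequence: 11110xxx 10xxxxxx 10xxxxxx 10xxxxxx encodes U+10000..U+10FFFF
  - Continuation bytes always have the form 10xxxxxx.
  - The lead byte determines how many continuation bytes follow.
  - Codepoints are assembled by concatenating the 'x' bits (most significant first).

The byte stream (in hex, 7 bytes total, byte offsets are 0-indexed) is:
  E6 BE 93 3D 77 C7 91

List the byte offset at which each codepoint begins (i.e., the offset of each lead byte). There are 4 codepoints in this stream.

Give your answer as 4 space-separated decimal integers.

Byte[0]=E6: 3-byte lead, need 2 cont bytes. acc=0x6
Byte[1]=BE: continuation. acc=(acc<<6)|0x3E=0x1BE
Byte[2]=93: continuation. acc=(acc<<6)|0x13=0x6F93
Completed: cp=U+6F93 (starts at byte 0)
Byte[3]=3D: 1-byte ASCII. cp=U+003D
Byte[4]=77: 1-byte ASCII. cp=U+0077
Byte[5]=C7: 2-byte lead, need 1 cont bytes. acc=0x7
Byte[6]=91: continuation. acc=(acc<<6)|0x11=0x1D1
Completed: cp=U+01D1 (starts at byte 5)

Answer: 0 3 4 5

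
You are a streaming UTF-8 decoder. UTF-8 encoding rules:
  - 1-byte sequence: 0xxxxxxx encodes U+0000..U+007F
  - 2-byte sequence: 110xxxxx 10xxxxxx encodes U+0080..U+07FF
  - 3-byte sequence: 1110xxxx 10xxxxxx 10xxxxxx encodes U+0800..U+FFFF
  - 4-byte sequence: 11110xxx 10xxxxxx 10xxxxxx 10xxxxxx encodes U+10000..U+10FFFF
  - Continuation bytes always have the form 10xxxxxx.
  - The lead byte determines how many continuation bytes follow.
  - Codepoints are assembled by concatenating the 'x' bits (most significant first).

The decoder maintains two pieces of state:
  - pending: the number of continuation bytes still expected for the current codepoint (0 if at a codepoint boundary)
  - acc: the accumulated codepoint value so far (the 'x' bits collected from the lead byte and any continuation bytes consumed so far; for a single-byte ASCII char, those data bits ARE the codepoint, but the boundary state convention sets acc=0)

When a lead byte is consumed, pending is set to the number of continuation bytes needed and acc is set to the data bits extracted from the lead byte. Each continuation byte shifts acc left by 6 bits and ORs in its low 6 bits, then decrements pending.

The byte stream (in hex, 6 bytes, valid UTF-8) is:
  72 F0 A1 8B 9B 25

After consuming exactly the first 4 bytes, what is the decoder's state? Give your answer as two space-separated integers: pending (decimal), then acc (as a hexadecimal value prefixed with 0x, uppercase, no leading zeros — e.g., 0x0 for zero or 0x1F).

Answer: 1 0x84B

Derivation:
Byte[0]=72: 1-byte. pending=0, acc=0x0
Byte[1]=F0: 4-byte lead. pending=3, acc=0x0
Byte[2]=A1: continuation. acc=(acc<<6)|0x21=0x21, pending=2
Byte[3]=8B: continuation. acc=(acc<<6)|0x0B=0x84B, pending=1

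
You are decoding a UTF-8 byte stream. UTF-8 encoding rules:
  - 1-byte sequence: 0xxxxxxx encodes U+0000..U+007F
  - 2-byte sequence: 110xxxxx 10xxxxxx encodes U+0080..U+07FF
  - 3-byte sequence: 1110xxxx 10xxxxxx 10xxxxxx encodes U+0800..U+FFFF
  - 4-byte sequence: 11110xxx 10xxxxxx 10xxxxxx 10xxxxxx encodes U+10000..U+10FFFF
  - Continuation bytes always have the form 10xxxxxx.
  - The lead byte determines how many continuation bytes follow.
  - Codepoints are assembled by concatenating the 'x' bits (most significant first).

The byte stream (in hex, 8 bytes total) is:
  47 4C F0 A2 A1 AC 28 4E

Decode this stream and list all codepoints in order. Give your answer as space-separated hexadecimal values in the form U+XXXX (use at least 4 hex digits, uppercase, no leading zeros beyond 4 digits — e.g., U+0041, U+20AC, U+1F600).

Byte[0]=47: 1-byte ASCII. cp=U+0047
Byte[1]=4C: 1-byte ASCII. cp=U+004C
Byte[2]=F0: 4-byte lead, need 3 cont bytes. acc=0x0
Byte[3]=A2: continuation. acc=(acc<<6)|0x22=0x22
Byte[4]=A1: continuation. acc=(acc<<6)|0x21=0x8A1
Byte[5]=AC: continuation. acc=(acc<<6)|0x2C=0x2286C
Completed: cp=U+2286C (starts at byte 2)
Byte[6]=28: 1-byte ASCII. cp=U+0028
Byte[7]=4E: 1-byte ASCII. cp=U+004E

Answer: U+0047 U+004C U+2286C U+0028 U+004E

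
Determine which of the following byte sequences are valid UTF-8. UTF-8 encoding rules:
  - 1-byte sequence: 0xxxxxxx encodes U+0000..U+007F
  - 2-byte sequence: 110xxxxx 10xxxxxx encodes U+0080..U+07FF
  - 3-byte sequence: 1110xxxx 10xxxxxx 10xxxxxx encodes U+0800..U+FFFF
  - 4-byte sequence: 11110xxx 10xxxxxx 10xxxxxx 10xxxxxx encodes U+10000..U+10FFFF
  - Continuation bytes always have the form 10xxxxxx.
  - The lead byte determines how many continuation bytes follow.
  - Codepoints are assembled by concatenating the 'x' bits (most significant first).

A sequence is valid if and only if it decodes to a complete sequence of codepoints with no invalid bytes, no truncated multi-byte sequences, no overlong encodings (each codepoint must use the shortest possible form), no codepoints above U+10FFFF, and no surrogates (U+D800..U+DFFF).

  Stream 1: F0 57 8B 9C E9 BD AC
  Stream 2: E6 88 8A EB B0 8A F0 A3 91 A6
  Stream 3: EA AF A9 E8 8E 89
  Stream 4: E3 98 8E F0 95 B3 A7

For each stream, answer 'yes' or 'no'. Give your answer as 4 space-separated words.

Answer: no yes yes yes

Derivation:
Stream 1: error at byte offset 1. INVALID
Stream 2: decodes cleanly. VALID
Stream 3: decodes cleanly. VALID
Stream 4: decodes cleanly. VALID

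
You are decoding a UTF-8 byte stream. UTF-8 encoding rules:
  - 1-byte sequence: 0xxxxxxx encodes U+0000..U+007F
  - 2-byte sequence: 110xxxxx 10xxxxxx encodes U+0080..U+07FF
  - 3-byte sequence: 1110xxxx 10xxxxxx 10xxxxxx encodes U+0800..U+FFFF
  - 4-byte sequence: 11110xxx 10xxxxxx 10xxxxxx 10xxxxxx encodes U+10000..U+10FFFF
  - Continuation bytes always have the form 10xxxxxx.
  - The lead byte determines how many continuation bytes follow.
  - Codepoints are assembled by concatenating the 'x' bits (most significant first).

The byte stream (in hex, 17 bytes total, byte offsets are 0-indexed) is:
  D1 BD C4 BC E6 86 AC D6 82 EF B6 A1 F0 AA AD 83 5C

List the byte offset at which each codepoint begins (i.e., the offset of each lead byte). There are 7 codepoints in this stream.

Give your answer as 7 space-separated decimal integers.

Answer: 0 2 4 7 9 12 16

Derivation:
Byte[0]=D1: 2-byte lead, need 1 cont bytes. acc=0x11
Byte[1]=BD: continuation. acc=(acc<<6)|0x3D=0x47D
Completed: cp=U+047D (starts at byte 0)
Byte[2]=C4: 2-byte lead, need 1 cont bytes. acc=0x4
Byte[3]=BC: continuation. acc=(acc<<6)|0x3C=0x13C
Completed: cp=U+013C (starts at byte 2)
Byte[4]=E6: 3-byte lead, need 2 cont bytes. acc=0x6
Byte[5]=86: continuation. acc=(acc<<6)|0x06=0x186
Byte[6]=AC: continuation. acc=(acc<<6)|0x2C=0x61AC
Completed: cp=U+61AC (starts at byte 4)
Byte[7]=D6: 2-byte lead, need 1 cont bytes. acc=0x16
Byte[8]=82: continuation. acc=(acc<<6)|0x02=0x582
Completed: cp=U+0582 (starts at byte 7)
Byte[9]=EF: 3-byte lead, need 2 cont bytes. acc=0xF
Byte[10]=B6: continuation. acc=(acc<<6)|0x36=0x3F6
Byte[11]=A1: continuation. acc=(acc<<6)|0x21=0xFDA1
Completed: cp=U+FDA1 (starts at byte 9)
Byte[12]=F0: 4-byte lead, need 3 cont bytes. acc=0x0
Byte[13]=AA: continuation. acc=(acc<<6)|0x2A=0x2A
Byte[14]=AD: continuation. acc=(acc<<6)|0x2D=0xAAD
Byte[15]=83: continuation. acc=(acc<<6)|0x03=0x2AB43
Completed: cp=U+2AB43 (starts at byte 12)
Byte[16]=5C: 1-byte ASCII. cp=U+005C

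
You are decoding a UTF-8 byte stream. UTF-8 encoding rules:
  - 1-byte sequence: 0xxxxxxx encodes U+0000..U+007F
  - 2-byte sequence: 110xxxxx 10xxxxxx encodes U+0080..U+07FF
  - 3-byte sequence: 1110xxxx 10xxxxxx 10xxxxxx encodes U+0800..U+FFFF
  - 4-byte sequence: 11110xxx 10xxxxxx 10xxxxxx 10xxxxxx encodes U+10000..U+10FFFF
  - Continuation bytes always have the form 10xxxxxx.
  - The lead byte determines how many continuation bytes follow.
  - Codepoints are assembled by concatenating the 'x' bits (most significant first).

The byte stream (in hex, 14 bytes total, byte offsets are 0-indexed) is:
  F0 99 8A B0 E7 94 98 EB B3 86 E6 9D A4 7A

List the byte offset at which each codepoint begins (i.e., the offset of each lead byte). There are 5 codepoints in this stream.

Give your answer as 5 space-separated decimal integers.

Answer: 0 4 7 10 13

Derivation:
Byte[0]=F0: 4-byte lead, need 3 cont bytes. acc=0x0
Byte[1]=99: continuation. acc=(acc<<6)|0x19=0x19
Byte[2]=8A: continuation. acc=(acc<<6)|0x0A=0x64A
Byte[3]=B0: continuation. acc=(acc<<6)|0x30=0x192B0
Completed: cp=U+192B0 (starts at byte 0)
Byte[4]=E7: 3-byte lead, need 2 cont bytes. acc=0x7
Byte[5]=94: continuation. acc=(acc<<6)|0x14=0x1D4
Byte[6]=98: continuation. acc=(acc<<6)|0x18=0x7518
Completed: cp=U+7518 (starts at byte 4)
Byte[7]=EB: 3-byte lead, need 2 cont bytes. acc=0xB
Byte[8]=B3: continuation. acc=(acc<<6)|0x33=0x2F3
Byte[9]=86: continuation. acc=(acc<<6)|0x06=0xBCC6
Completed: cp=U+BCC6 (starts at byte 7)
Byte[10]=E6: 3-byte lead, need 2 cont bytes. acc=0x6
Byte[11]=9D: continuation. acc=(acc<<6)|0x1D=0x19D
Byte[12]=A4: continuation. acc=(acc<<6)|0x24=0x6764
Completed: cp=U+6764 (starts at byte 10)
Byte[13]=7A: 1-byte ASCII. cp=U+007A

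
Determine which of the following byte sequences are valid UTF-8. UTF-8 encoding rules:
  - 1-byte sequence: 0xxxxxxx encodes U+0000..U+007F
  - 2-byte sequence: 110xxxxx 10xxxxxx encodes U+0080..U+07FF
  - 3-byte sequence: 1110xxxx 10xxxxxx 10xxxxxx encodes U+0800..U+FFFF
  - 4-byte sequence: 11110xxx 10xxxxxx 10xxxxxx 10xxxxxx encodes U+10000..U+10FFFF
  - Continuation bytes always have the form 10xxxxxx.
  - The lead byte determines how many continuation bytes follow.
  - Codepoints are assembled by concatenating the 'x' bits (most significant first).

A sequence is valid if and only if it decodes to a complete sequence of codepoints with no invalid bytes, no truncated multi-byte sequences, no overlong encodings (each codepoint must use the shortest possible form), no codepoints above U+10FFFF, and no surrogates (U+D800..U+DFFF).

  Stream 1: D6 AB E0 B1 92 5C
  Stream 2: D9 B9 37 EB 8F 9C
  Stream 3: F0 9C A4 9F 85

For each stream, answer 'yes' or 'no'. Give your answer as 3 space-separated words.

Stream 1: decodes cleanly. VALID
Stream 2: decodes cleanly. VALID
Stream 3: error at byte offset 4. INVALID

Answer: yes yes no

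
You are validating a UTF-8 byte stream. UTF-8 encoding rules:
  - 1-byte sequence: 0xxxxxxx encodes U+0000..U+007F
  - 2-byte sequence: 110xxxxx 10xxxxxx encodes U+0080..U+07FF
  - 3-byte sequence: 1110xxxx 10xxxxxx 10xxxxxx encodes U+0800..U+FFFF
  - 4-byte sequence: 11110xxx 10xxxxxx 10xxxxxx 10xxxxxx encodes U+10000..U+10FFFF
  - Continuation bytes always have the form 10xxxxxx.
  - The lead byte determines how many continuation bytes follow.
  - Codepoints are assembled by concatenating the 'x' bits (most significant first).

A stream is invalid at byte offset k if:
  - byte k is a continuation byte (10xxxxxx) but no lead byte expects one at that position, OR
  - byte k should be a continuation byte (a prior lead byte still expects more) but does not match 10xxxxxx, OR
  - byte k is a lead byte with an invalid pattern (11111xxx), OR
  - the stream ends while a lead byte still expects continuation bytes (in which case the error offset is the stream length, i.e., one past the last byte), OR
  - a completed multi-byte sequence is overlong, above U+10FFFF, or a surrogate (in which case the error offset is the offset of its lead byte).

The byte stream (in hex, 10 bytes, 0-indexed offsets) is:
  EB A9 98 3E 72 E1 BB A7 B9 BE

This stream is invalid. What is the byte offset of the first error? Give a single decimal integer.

Answer: 8

Derivation:
Byte[0]=EB: 3-byte lead, need 2 cont bytes. acc=0xB
Byte[1]=A9: continuation. acc=(acc<<6)|0x29=0x2E9
Byte[2]=98: continuation. acc=(acc<<6)|0x18=0xBA58
Completed: cp=U+BA58 (starts at byte 0)
Byte[3]=3E: 1-byte ASCII. cp=U+003E
Byte[4]=72: 1-byte ASCII. cp=U+0072
Byte[5]=E1: 3-byte lead, need 2 cont bytes. acc=0x1
Byte[6]=BB: continuation. acc=(acc<<6)|0x3B=0x7B
Byte[7]=A7: continuation. acc=(acc<<6)|0x27=0x1EE7
Completed: cp=U+1EE7 (starts at byte 5)
Byte[8]=B9: INVALID lead byte (not 0xxx/110x/1110/11110)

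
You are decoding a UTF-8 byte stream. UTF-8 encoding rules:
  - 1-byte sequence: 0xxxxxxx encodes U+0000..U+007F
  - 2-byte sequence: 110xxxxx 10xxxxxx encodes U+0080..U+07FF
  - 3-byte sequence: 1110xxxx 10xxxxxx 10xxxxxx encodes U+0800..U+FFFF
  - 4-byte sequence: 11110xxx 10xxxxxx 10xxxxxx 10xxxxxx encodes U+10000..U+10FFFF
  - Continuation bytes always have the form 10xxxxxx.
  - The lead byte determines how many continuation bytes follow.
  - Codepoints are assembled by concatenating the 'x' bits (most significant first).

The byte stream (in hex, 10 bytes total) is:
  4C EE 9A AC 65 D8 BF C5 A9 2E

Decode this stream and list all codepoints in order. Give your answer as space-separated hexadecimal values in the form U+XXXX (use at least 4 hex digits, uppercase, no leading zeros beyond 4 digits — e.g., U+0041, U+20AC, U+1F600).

Byte[0]=4C: 1-byte ASCII. cp=U+004C
Byte[1]=EE: 3-byte lead, need 2 cont bytes. acc=0xE
Byte[2]=9A: continuation. acc=(acc<<6)|0x1A=0x39A
Byte[3]=AC: continuation. acc=(acc<<6)|0x2C=0xE6AC
Completed: cp=U+E6AC (starts at byte 1)
Byte[4]=65: 1-byte ASCII. cp=U+0065
Byte[5]=D8: 2-byte lead, need 1 cont bytes. acc=0x18
Byte[6]=BF: continuation. acc=(acc<<6)|0x3F=0x63F
Completed: cp=U+063F (starts at byte 5)
Byte[7]=C5: 2-byte lead, need 1 cont bytes. acc=0x5
Byte[8]=A9: continuation. acc=(acc<<6)|0x29=0x169
Completed: cp=U+0169 (starts at byte 7)
Byte[9]=2E: 1-byte ASCII. cp=U+002E

Answer: U+004C U+E6AC U+0065 U+063F U+0169 U+002E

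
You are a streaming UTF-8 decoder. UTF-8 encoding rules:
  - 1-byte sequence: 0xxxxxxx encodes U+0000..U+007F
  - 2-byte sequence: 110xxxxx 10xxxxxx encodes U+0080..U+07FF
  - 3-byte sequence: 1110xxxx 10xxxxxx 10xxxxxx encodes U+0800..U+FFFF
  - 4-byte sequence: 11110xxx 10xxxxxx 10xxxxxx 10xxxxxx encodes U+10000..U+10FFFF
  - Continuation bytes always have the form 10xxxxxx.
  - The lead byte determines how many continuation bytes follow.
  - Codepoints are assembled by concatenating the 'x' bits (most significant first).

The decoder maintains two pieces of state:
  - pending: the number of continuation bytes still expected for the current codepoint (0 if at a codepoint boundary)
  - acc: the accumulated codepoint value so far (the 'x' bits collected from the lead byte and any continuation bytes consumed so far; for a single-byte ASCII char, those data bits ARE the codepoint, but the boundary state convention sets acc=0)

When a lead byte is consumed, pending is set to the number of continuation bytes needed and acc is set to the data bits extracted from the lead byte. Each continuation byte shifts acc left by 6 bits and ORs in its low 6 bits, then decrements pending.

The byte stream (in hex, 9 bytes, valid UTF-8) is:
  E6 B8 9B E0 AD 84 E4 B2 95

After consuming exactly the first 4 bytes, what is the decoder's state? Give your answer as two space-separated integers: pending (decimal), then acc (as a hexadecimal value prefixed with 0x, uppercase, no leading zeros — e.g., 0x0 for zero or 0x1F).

Byte[0]=E6: 3-byte lead. pending=2, acc=0x6
Byte[1]=B8: continuation. acc=(acc<<6)|0x38=0x1B8, pending=1
Byte[2]=9B: continuation. acc=(acc<<6)|0x1B=0x6E1B, pending=0
Byte[3]=E0: 3-byte lead. pending=2, acc=0x0

Answer: 2 0x0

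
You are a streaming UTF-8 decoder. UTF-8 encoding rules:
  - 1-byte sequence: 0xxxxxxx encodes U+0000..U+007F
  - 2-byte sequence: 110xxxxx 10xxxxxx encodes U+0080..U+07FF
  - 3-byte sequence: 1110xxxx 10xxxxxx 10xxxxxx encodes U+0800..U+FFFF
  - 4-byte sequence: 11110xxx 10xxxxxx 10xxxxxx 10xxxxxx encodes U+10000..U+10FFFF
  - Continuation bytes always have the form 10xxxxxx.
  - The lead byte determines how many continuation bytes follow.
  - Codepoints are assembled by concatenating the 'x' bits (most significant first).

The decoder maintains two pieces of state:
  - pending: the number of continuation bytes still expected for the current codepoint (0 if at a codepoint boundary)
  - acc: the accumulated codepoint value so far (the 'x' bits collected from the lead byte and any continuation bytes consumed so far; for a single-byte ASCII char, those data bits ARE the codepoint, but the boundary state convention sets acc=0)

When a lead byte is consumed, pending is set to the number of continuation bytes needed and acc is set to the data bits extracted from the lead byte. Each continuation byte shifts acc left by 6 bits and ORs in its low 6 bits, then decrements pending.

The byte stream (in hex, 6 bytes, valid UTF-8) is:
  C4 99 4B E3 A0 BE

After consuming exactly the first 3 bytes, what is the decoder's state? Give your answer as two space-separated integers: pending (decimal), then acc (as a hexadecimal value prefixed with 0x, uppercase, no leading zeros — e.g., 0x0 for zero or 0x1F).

Byte[0]=C4: 2-byte lead. pending=1, acc=0x4
Byte[1]=99: continuation. acc=(acc<<6)|0x19=0x119, pending=0
Byte[2]=4B: 1-byte. pending=0, acc=0x0

Answer: 0 0x0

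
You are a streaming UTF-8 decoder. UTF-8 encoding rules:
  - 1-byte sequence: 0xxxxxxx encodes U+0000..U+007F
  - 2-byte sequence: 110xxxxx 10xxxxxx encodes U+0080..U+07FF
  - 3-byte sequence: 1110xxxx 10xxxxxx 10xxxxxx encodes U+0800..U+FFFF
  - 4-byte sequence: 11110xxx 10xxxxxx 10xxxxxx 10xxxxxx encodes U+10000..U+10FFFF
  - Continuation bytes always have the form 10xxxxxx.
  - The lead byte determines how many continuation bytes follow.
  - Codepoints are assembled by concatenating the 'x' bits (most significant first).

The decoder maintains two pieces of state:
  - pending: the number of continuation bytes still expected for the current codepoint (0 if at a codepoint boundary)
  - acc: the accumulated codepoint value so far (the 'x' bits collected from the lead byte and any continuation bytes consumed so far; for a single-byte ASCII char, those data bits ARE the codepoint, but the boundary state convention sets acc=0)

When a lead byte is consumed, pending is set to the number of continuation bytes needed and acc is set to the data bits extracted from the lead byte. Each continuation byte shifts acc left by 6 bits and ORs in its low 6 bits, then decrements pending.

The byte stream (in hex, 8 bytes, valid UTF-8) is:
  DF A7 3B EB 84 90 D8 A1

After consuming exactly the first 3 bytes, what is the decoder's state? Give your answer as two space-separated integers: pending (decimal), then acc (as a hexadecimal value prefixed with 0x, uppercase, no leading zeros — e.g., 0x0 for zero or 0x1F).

Byte[0]=DF: 2-byte lead. pending=1, acc=0x1F
Byte[1]=A7: continuation. acc=(acc<<6)|0x27=0x7E7, pending=0
Byte[2]=3B: 1-byte. pending=0, acc=0x0

Answer: 0 0x0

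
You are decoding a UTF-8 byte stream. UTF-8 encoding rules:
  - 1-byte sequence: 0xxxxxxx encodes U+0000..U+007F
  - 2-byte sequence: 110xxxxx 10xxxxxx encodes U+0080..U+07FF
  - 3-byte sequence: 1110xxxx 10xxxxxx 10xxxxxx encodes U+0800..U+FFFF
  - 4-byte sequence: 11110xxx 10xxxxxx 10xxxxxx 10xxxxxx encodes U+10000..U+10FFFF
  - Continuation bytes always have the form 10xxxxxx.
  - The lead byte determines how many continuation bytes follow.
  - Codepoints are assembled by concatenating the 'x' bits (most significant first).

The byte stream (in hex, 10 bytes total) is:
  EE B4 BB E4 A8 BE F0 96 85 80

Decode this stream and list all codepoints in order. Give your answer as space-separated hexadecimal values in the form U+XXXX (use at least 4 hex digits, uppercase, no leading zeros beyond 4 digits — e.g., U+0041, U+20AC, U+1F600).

Answer: U+ED3B U+4A3E U+16140

Derivation:
Byte[0]=EE: 3-byte lead, need 2 cont bytes. acc=0xE
Byte[1]=B4: continuation. acc=(acc<<6)|0x34=0x3B4
Byte[2]=BB: continuation. acc=(acc<<6)|0x3B=0xED3B
Completed: cp=U+ED3B (starts at byte 0)
Byte[3]=E4: 3-byte lead, need 2 cont bytes. acc=0x4
Byte[4]=A8: continuation. acc=(acc<<6)|0x28=0x128
Byte[5]=BE: continuation. acc=(acc<<6)|0x3E=0x4A3E
Completed: cp=U+4A3E (starts at byte 3)
Byte[6]=F0: 4-byte lead, need 3 cont bytes. acc=0x0
Byte[7]=96: continuation. acc=(acc<<6)|0x16=0x16
Byte[8]=85: continuation. acc=(acc<<6)|0x05=0x585
Byte[9]=80: continuation. acc=(acc<<6)|0x00=0x16140
Completed: cp=U+16140 (starts at byte 6)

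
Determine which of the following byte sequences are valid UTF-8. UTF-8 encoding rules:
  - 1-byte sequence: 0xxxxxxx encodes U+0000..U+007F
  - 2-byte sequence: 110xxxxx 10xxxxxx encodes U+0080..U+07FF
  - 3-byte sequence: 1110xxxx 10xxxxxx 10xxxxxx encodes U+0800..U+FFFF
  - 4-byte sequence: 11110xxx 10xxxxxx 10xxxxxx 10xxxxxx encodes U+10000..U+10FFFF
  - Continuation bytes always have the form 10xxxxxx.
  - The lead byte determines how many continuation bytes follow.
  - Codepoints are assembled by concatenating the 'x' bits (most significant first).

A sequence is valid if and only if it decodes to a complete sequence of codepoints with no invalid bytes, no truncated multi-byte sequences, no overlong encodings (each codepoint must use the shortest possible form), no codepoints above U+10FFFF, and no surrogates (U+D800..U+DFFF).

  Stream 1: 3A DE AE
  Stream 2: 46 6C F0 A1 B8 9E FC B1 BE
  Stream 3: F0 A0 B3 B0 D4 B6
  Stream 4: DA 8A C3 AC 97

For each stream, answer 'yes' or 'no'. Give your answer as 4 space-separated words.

Stream 1: decodes cleanly. VALID
Stream 2: error at byte offset 6. INVALID
Stream 3: decodes cleanly. VALID
Stream 4: error at byte offset 4. INVALID

Answer: yes no yes no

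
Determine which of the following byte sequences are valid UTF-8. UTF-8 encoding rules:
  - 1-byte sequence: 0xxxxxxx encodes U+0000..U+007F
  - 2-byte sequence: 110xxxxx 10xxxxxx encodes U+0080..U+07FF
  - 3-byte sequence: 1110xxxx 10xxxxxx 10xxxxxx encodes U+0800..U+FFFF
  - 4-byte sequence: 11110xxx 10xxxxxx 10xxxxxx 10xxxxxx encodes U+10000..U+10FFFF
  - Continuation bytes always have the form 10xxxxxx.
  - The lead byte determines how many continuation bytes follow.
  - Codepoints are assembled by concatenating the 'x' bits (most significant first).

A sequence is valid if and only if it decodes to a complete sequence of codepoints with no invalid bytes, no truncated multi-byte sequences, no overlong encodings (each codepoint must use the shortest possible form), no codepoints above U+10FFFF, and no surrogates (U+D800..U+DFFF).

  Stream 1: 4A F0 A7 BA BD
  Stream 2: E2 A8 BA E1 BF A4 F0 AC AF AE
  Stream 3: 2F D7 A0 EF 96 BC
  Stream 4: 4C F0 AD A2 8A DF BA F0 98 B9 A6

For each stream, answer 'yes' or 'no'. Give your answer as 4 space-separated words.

Stream 1: decodes cleanly. VALID
Stream 2: decodes cleanly. VALID
Stream 3: decodes cleanly. VALID
Stream 4: decodes cleanly. VALID

Answer: yes yes yes yes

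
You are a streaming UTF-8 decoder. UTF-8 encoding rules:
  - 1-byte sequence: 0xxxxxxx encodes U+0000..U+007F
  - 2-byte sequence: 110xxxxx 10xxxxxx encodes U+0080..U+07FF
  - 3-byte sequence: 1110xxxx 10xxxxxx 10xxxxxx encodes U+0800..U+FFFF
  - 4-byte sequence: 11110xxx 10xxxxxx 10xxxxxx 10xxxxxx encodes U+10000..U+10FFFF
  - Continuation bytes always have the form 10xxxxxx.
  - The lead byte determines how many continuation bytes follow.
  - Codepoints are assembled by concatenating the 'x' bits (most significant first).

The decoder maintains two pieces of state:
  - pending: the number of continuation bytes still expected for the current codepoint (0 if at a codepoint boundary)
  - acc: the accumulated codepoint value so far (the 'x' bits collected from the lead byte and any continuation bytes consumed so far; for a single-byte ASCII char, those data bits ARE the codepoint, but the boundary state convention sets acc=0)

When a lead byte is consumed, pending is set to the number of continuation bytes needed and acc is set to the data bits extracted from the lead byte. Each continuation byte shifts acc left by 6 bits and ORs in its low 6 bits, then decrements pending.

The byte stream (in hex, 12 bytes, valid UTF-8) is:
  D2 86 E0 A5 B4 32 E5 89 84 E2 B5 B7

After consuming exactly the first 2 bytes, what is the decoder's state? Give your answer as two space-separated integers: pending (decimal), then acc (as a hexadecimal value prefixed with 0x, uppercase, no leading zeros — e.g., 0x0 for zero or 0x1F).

Byte[0]=D2: 2-byte lead. pending=1, acc=0x12
Byte[1]=86: continuation. acc=(acc<<6)|0x06=0x486, pending=0

Answer: 0 0x486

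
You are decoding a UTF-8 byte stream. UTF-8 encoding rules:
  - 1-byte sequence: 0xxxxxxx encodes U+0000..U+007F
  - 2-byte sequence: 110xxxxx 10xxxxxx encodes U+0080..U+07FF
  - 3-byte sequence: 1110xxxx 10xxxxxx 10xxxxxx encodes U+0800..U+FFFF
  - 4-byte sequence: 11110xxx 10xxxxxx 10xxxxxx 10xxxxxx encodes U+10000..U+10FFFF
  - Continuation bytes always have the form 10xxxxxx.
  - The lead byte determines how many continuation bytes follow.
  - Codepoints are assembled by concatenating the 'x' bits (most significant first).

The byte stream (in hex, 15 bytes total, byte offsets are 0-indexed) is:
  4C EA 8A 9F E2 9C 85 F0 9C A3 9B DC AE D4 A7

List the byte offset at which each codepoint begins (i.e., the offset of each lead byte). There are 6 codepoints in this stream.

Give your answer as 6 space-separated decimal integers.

Byte[0]=4C: 1-byte ASCII. cp=U+004C
Byte[1]=EA: 3-byte lead, need 2 cont bytes. acc=0xA
Byte[2]=8A: continuation. acc=(acc<<6)|0x0A=0x28A
Byte[3]=9F: continuation. acc=(acc<<6)|0x1F=0xA29F
Completed: cp=U+A29F (starts at byte 1)
Byte[4]=E2: 3-byte lead, need 2 cont bytes. acc=0x2
Byte[5]=9C: continuation. acc=(acc<<6)|0x1C=0x9C
Byte[6]=85: continuation. acc=(acc<<6)|0x05=0x2705
Completed: cp=U+2705 (starts at byte 4)
Byte[7]=F0: 4-byte lead, need 3 cont bytes. acc=0x0
Byte[8]=9C: continuation. acc=(acc<<6)|0x1C=0x1C
Byte[9]=A3: continuation. acc=(acc<<6)|0x23=0x723
Byte[10]=9B: continuation. acc=(acc<<6)|0x1B=0x1C8DB
Completed: cp=U+1C8DB (starts at byte 7)
Byte[11]=DC: 2-byte lead, need 1 cont bytes. acc=0x1C
Byte[12]=AE: continuation. acc=(acc<<6)|0x2E=0x72E
Completed: cp=U+072E (starts at byte 11)
Byte[13]=D4: 2-byte lead, need 1 cont bytes. acc=0x14
Byte[14]=A7: continuation. acc=(acc<<6)|0x27=0x527
Completed: cp=U+0527 (starts at byte 13)

Answer: 0 1 4 7 11 13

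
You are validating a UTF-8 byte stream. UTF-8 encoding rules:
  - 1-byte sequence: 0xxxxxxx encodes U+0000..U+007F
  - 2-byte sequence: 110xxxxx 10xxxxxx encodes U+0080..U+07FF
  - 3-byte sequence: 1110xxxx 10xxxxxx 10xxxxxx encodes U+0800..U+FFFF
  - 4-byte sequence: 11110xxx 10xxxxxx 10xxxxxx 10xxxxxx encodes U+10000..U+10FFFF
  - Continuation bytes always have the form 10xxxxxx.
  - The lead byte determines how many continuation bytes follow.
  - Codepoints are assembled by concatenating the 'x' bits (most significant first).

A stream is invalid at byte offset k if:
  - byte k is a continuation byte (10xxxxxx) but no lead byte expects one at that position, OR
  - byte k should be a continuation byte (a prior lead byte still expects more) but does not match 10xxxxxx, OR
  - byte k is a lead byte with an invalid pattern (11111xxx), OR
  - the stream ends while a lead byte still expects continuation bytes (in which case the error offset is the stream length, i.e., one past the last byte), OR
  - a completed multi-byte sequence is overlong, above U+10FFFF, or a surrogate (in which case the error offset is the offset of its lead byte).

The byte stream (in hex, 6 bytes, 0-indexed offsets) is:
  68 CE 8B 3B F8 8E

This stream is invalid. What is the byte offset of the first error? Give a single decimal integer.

Byte[0]=68: 1-byte ASCII. cp=U+0068
Byte[1]=CE: 2-byte lead, need 1 cont bytes. acc=0xE
Byte[2]=8B: continuation. acc=(acc<<6)|0x0B=0x38B
Completed: cp=U+038B (starts at byte 1)
Byte[3]=3B: 1-byte ASCII. cp=U+003B
Byte[4]=F8: INVALID lead byte (not 0xxx/110x/1110/11110)

Answer: 4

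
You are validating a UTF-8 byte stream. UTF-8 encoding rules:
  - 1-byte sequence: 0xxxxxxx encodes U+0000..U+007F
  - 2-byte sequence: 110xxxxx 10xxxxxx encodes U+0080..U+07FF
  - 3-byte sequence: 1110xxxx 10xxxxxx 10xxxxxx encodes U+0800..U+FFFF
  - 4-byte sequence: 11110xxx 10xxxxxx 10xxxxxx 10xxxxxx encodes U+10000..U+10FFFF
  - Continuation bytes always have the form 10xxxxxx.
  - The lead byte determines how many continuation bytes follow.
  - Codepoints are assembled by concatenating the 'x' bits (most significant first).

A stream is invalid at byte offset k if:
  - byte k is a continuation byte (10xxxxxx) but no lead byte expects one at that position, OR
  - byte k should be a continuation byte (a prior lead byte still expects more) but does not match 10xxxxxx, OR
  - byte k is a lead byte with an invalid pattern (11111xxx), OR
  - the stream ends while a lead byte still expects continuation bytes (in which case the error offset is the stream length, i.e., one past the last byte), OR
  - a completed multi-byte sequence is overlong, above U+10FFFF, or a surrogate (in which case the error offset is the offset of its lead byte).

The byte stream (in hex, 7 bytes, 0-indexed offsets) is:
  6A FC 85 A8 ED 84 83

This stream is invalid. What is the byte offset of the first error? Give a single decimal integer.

Byte[0]=6A: 1-byte ASCII. cp=U+006A
Byte[1]=FC: INVALID lead byte (not 0xxx/110x/1110/11110)

Answer: 1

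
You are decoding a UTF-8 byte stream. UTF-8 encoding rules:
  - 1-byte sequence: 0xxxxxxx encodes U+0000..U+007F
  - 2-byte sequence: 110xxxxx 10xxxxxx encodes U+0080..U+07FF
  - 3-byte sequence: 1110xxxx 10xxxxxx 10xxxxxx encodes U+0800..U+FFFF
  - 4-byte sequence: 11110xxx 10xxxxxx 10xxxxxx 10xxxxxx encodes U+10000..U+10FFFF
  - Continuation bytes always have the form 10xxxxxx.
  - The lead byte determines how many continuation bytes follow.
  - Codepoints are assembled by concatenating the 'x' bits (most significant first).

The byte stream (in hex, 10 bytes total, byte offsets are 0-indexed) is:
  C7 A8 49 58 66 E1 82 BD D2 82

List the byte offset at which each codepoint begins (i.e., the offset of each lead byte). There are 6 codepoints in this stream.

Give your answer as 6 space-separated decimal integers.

Byte[0]=C7: 2-byte lead, need 1 cont bytes. acc=0x7
Byte[1]=A8: continuation. acc=(acc<<6)|0x28=0x1E8
Completed: cp=U+01E8 (starts at byte 0)
Byte[2]=49: 1-byte ASCII. cp=U+0049
Byte[3]=58: 1-byte ASCII. cp=U+0058
Byte[4]=66: 1-byte ASCII. cp=U+0066
Byte[5]=E1: 3-byte lead, need 2 cont bytes. acc=0x1
Byte[6]=82: continuation. acc=(acc<<6)|0x02=0x42
Byte[7]=BD: continuation. acc=(acc<<6)|0x3D=0x10BD
Completed: cp=U+10BD (starts at byte 5)
Byte[8]=D2: 2-byte lead, need 1 cont bytes. acc=0x12
Byte[9]=82: continuation. acc=(acc<<6)|0x02=0x482
Completed: cp=U+0482 (starts at byte 8)

Answer: 0 2 3 4 5 8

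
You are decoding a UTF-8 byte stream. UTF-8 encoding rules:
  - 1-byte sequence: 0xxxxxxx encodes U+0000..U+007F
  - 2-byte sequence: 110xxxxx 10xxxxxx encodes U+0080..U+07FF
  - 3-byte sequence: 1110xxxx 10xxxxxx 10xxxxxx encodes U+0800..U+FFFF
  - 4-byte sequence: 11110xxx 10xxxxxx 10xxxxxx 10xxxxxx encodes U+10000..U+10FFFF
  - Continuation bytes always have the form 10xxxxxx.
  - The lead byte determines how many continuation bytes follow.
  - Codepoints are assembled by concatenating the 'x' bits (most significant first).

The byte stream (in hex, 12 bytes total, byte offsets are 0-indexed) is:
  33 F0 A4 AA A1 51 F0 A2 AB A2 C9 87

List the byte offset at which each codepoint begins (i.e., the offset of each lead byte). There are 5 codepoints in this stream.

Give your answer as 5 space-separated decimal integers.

Answer: 0 1 5 6 10

Derivation:
Byte[0]=33: 1-byte ASCII. cp=U+0033
Byte[1]=F0: 4-byte lead, need 3 cont bytes. acc=0x0
Byte[2]=A4: continuation. acc=(acc<<6)|0x24=0x24
Byte[3]=AA: continuation. acc=(acc<<6)|0x2A=0x92A
Byte[4]=A1: continuation. acc=(acc<<6)|0x21=0x24AA1
Completed: cp=U+24AA1 (starts at byte 1)
Byte[5]=51: 1-byte ASCII. cp=U+0051
Byte[6]=F0: 4-byte lead, need 3 cont bytes. acc=0x0
Byte[7]=A2: continuation. acc=(acc<<6)|0x22=0x22
Byte[8]=AB: continuation. acc=(acc<<6)|0x2B=0x8AB
Byte[9]=A2: continuation. acc=(acc<<6)|0x22=0x22AE2
Completed: cp=U+22AE2 (starts at byte 6)
Byte[10]=C9: 2-byte lead, need 1 cont bytes. acc=0x9
Byte[11]=87: continuation. acc=(acc<<6)|0x07=0x247
Completed: cp=U+0247 (starts at byte 10)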